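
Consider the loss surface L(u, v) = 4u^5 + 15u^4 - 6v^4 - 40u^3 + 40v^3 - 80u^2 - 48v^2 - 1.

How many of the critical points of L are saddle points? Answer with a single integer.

6

L separates as a function of u plus a function of v, so ∇L=0 decouples.
∂L/∂u = 20u(u - 2)(u + 1)(u + 4) = 0 at u ∈ {-4, -1, 0, 2}; ∂L/∂v = -24v(v - 4)(v - 1) = 0 at v ∈ {0, 1, 4}.
The Hessian is diagonal: diag(L_uu, L_vv). Second derivatives: L_uu(-4)=-1440, L_uu(-1)=180, L_uu(0)=-160, L_uu(2)=720; L_vv(0)=-96, L_vv(1)=72, L_vv(4)=-288.
Saddle points occur where the two diagonal entries have opposite signs: (-4, 1), (-1, 0), (-1, 4), (0, 1), (2, 0), (2, 4). Count: 6.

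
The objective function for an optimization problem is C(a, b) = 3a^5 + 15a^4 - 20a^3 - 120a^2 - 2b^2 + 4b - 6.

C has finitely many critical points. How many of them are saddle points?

C separates as a function of a plus a function of b, so ∇C=0 decouples.
∂C/∂a = 15a(a - 2)(a + 2)(a + 4) = 0 at a ∈ {-4, -2, 0, 2}; ∂C/∂b = -4(b - 1) = 0 at b ∈ {1}.
The Hessian is diagonal: diag(C_aa, C_bb). Second derivatives: C_aa(-4)=-720, C_aa(-2)=240, C_aa(0)=-240, C_aa(2)=720; C_bb(1)=-4.
Saddle points occur where the two diagonal entries have opposite signs: (-2, 1), (2, 1). Count: 2.

2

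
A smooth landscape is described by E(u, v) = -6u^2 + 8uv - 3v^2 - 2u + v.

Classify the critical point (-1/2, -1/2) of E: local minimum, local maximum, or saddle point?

The Hessian of E is constant: H = [[-12, 8], [8, -6]].
det(H) = (-12)·(-6) − 8² = 8.
det(H) > 0 and tr(H) = -18 < 0, so H is negative definite and the point is a local maximum.

local maximum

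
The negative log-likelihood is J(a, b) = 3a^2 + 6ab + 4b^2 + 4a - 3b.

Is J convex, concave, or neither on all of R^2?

convex

J is quadratic, so its Hessian is the constant matrix H = [[6, 6], [6, 8]].
det(H) = 12, tr(H) = 14.
det(H) > 0 and tr(H) > 0, so H is positive definite everywhere: convex.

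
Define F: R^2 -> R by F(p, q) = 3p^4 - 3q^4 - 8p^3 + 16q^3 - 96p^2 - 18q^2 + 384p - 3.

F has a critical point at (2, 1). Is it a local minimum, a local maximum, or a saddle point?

The mixed partial ∂²F/∂p∂q is 0, so the Hessian at any point is diag(F_pp, F_qq) = diag(12(3p^2 - 4p - 16), 12(-3q^2 + 8q - 3)).
At (2, 1): H = diag(-144, 24).
The eigenvalues have opposite signs, so H is indefinite: a saddle point.

saddle point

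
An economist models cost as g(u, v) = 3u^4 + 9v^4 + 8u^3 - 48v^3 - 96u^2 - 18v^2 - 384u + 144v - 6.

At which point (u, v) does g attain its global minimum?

(4, 4)

g(u,v) separates as P(u) + Q(v) − 6, so its minimum is min P + min Q − 6.
P'(u) = 12(u - 4)(u + 2)(u + 4) vanishes at u ∈ {-4, -2, 4}; Q'(v) = 36(v - 4)(v - 1)(v + 1) vanishes at v ∈ {-1, 1, 4}.
Local minima of P (where P''>0): P(-4)=256, P(4)=-1792. Local minima of Q: Q(-1)=-105, Q(4)=-480.
So the global minimum of g is P(4) + Q(4) − 6 = -1792 − 480 − 6 = -2278, attained at (4, 4).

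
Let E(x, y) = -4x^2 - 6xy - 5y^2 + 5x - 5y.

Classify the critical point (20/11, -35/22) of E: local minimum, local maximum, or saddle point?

local maximum

The Hessian of E is constant: H = [[-8, -6], [-6, -10]].
det(H) = (-8)·(-10) − (-6)² = 44.
det(H) > 0 and tr(H) = -18 < 0, so H is negative definite and the point is a local maximum.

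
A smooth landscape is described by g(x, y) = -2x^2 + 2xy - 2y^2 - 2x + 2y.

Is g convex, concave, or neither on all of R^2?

g is quadratic, so its Hessian is the constant matrix H = [[-4, 2], [2, -4]].
det(H) = 12, tr(H) = -8.
det(H) > 0 and tr(H) < 0, so H is negative definite everywhere: concave.

concave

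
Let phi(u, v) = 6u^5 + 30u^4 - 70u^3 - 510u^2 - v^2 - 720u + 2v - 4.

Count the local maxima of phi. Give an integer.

2

phi separates as a function of u plus a function of v, so ∇phi=0 decouples.
∂phi/∂u = 30(u - 3)(u + 1)(u + 2)(u + 4) = 0 at u ∈ {-4, -2, -1, 3}; ∂phi/∂v = -2(v - 1) = 0 at v ∈ {1}.
The Hessian is diagonal: diag(phi_uu, phi_vv). Second derivatives: phi_uu(-4)=-1260, phi_uu(-2)=300, phi_uu(-1)=-360, phi_uu(3)=4200; phi_vv(1)=-2.
Local maxima occur where both diagonal entries negative: (-4, 1), (-1, 1). Count: 2.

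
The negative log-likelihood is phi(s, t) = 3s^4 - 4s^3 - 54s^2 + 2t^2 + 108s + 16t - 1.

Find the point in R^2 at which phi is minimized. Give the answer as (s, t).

phi(s,t) separates as P(s) + Q(t) − 1, so its minimum is min P + min Q − 1.
P'(s) = 12(s - 3)(s - 1)(s + 3) vanishes at s ∈ {-3, 1, 3}; Q'(t) = 4(t + 4) vanishes at t ∈ {-4}.
Local minima of P (where P''>0): P(-3)=-459, P(3)=-27. Local minima of Q: Q(-4)=-32.
So the global minimum of phi is P(-3) + Q(-4) − 1 = -459 − 32 − 1 = -492, attained at (-3, -4).

(-3, -4)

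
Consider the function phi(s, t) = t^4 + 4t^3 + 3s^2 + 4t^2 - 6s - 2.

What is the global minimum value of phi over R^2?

-5

phi(s,t) separates as P(s) + Q(t) − 2, so its minimum is min P + min Q − 2.
P'(s) = 6s - 6 vanishes at s ∈ {1}; Q'(t) = 4t(t + 1)(t + 2) vanishes at t ∈ {-2, -1, 0}.
Local minima of P (where P''>0): P(1)=-3. Local minima of Q: Q(-2)=0, Q(0)=0.
So the global minimum of phi is P(1) + Q(-2) − 2 = -3 + 0 − 2 = -5, attained at (1, -2).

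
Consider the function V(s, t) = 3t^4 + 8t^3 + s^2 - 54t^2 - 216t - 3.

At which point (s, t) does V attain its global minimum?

(0, 3)

V(s,t) separates as P(s) + Q(t) − 3, so its minimum is min P + min Q − 3.
P'(s) = 2s vanishes at s ∈ {0}; Q'(t) = 12(t - 3)(t + 2)(t + 3) vanishes at t ∈ {-3, -2, 3}.
Local minima of P (where P''>0): P(0)=0. Local minima of Q: Q(-3)=189, Q(3)=-675.
So the global minimum of V is P(0) + Q(3) − 3 = 0 − 675 − 3 = -678, attained at (0, 3).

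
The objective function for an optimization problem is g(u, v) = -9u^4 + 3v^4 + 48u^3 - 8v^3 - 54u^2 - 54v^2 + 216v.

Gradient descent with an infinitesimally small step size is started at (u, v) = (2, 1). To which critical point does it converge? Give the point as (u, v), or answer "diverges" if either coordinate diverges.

g is separable, so gradient descent decouples: u follows -∂g/∂u, v follows -∂g/∂v.
∂g/∂u = -36u(u - 3)(u - 1); at u=2 this is 72, so u decreases.
∂g/∂v = 12(v - 3)(v - 2)(v + 3); at v=1 this is 96, so v decreases.
u converges to its nearest critical value 1 (a local min of the u-part); v converges to -3. The iterate converges to (1, -3).

(1, -3)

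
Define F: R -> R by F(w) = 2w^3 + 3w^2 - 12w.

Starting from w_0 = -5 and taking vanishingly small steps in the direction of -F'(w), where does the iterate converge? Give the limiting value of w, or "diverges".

diverges

F'(w) = 6(w - 1)(w + 2), so F'(-5) = 108.
Gradient descent moves in the -F' direction, i.e. w is decreasing.
There is no critical point below w=-5, and F' keeps the same sign, so the iterate runs off to −∞.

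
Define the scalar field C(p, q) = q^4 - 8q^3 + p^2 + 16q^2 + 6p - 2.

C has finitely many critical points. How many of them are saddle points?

1

C separates as a function of p plus a function of q, so ∇C=0 decouples.
∂C/∂p = 2(p + 3) = 0 at p ∈ {-3}; ∂C/∂q = 4q(q - 4)(q - 2) = 0 at q ∈ {0, 2, 4}.
The Hessian is diagonal: diag(C_pp, C_qq). Second derivatives: C_pp(-3)=2; C_qq(0)=32, C_qq(2)=-16, C_qq(4)=32.
Saddle points occur where the two diagonal entries have opposite signs: (-3, 2). Count: 1.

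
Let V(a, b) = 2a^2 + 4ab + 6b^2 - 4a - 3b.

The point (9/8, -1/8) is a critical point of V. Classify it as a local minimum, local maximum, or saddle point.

local minimum

The Hessian of V is constant: H = [[4, 4], [4, 12]].
det(H) = 4·12 − 4² = 32.
det(H) > 0 and tr(H) = 16 > 0, so H is positive definite and the point is a local minimum.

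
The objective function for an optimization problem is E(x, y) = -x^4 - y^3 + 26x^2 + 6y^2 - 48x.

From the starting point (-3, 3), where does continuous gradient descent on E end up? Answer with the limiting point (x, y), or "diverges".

E is separable, so gradient descent decouples: x follows -∂E/∂x, y follows -∂E/∂y.
∂E/∂x = -4(x - 3)(x - 1)(x + 4); at x=-3 this is -96, so x increases.
∂E/∂y = -3y(y - 4); at y=3 this is 9, so y decreases.
x converges to its nearest critical value 1 (a local min of the x-part); y converges to 0. The iterate converges to (1, 0).

(1, 0)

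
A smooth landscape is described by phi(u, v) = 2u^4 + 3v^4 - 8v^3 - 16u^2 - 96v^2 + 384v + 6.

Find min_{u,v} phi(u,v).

-1818

phi(u,v) separates as P(u) + Q(v) + 6, so its minimum is min P + min Q + 6.
P'(u) = 8u(u - 2)(u + 2) vanishes at u ∈ {-2, 0, 2}; Q'(v) = 12(v - 4)(v - 2)(v + 4) vanishes at v ∈ {-4, 2, 4}.
Local minima of P (where P''>0): P(-2)=-32, P(2)=-32. Local minima of Q: Q(-4)=-1792, Q(4)=256.
So the global minimum of phi is P(-2) + Q(-4) + 6 = -32 − 1792 + 6 = -1818, attained at (-2, -4).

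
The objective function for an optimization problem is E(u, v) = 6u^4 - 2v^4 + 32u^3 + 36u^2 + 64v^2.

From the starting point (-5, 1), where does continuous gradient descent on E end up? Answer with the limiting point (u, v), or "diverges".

E is separable, so gradient descent decouples: u follows -∂E/∂u, v follows -∂E/∂v.
∂E/∂u = 24u(u + 1)(u + 3); at u=-5 this is -960, so u increases.
∂E/∂v = -8v(v - 4)(v + 4); at v=1 this is 120, so v decreases.
u converges to its nearest critical value -3 (a local min of the u-part); v converges to 0. The iterate converges to (-3, 0).

(-3, 0)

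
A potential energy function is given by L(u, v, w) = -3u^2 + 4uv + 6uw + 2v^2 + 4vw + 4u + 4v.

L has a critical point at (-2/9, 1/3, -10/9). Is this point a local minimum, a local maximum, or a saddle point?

The Hessian is constant: H = [[-6, 4, 6], [4, 4, 4], [6, 4, 0]].
Leading principal minors: Δ₁ = -6, Δ₂ = -40, Δ₃ = 144.
The minors fit neither the all-positive nor the alternating-sign pattern, so H is indefinite: a saddle point.

saddle point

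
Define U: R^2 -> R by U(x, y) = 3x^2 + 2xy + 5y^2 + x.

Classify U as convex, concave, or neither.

convex

U is quadratic, so its Hessian is the constant matrix H = [[6, 2], [2, 10]].
det(H) = 56, tr(H) = 16.
det(H) > 0 and tr(H) > 0, so H is positive definite everywhere: convex.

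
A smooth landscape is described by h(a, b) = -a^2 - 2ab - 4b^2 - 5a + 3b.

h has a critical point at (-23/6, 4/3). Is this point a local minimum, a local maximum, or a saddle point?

local maximum

The Hessian of h is constant: H = [[-2, -2], [-2, -8]].
det(H) = (-2)·(-8) − (-2)² = 12.
det(H) > 0 and tr(H) = -10 < 0, so H is negative definite and the point is a local maximum.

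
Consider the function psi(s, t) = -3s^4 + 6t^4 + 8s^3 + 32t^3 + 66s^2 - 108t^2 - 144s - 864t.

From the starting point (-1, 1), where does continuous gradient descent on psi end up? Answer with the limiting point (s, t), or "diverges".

(1, 3)

psi is separable, so gradient descent decouples: s follows -∂psi/∂s, t follows -∂psi/∂t.
∂psi/∂s = -12(s - 4)(s - 1)(s + 3); at s=-1 this is -240, so s increases.
∂psi/∂t = 24(t - 3)(t + 3)(t + 4); at t=1 this is -960, so t increases.
s converges to its nearest critical value 1 (a local min of the s-part); t converges to 3. The iterate converges to (1, 3).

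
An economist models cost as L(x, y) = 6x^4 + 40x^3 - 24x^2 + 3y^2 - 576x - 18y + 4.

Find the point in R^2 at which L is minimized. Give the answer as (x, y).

L(x,y) separates as P(x) + Q(y) + 4, so its minimum is min P + min Q + 4.
P'(x) = 24(x - 2)(x + 3)(x + 4) vanishes at x ∈ {-4, -3, 2}; Q'(y) = 6y - 18 vanishes at y ∈ {3}.
Local minima of P (where P''>0): P(-4)=896, P(2)=-832. Local minima of Q: Q(3)=-27.
So the global minimum of L is P(2) + Q(3) + 4 = -832 − 27 + 4 = -855, attained at (2, 3).

(2, 3)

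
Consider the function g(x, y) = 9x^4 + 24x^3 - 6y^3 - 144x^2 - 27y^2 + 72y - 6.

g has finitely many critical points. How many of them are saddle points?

g separates as a function of x plus a function of y, so ∇g=0 decouples.
∂g/∂x = 36x(x - 2)(x + 4) = 0 at x ∈ {-4, 0, 2}; ∂g/∂y = -18(y - 1)(y + 4) = 0 at y ∈ {-4, 1}.
The Hessian is diagonal: diag(g_xx, g_yy). Second derivatives: g_xx(-4)=864, g_xx(0)=-288, g_xx(2)=432; g_yy(-4)=90, g_yy(1)=-90.
Saddle points occur where the two diagonal entries have opposite signs: (-4, 1), (0, -4), (2, 1). Count: 3.

3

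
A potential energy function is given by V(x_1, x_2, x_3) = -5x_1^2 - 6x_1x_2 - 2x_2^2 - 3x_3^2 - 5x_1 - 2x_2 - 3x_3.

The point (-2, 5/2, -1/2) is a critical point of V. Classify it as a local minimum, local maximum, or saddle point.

local maximum

The Hessian is constant: H = [[-10, -6, 0], [-6, -4, 0], [0, 0, -6]].
Leading principal minors: Δ₁ = -10, Δ₂ = 4, Δ₃ = -24.
The minors alternate sign starting negative (−, +, −), so H is negative definite: a local maximum.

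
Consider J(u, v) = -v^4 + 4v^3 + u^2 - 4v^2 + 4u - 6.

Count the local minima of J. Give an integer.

1

J separates as a function of u plus a function of v, so ∇J=0 decouples.
∂J/∂u = 2(u + 2) = 0 at u ∈ {-2}; ∂J/∂v = -4v(v - 2)(v - 1) = 0 at v ∈ {0, 1, 2}.
The Hessian is diagonal: diag(J_uu, J_vv). Second derivatives: J_uu(-2)=2; J_vv(0)=-8, J_vv(1)=4, J_vv(2)=-8.
Local minima occur where both diagonal entries positive: (-2, 1). Count: 1.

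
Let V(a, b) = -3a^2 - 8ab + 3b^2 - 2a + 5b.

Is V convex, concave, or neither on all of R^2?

V is quadratic, so its Hessian is the constant matrix H = [[-6, -8], [-8, 6]].
det(H) = -100, tr(H) = 0.
det(H) < 0, so H is indefinite: neither convex nor concave.

neither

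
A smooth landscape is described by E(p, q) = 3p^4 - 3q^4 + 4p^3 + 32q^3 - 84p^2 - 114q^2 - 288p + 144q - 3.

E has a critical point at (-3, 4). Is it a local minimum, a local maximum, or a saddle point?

The mixed partial ∂²E/∂p∂q is 0, so the Hessian at any point is diag(E_pp, E_qq) = diag(12(3p^2 + 2p - 14), 12(-3q^2 + 16q - 19)).
At (-3, 4): H = diag(84, -36).
The eigenvalues have opposite signs, so H is indefinite: a saddle point.

saddle point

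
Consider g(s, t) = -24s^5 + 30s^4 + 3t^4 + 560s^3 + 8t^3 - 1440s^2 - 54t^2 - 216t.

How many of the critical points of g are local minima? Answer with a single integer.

4

g separates as a function of s plus a function of t, so ∇g=0 decouples.
∂g/∂s = -120s(s - 3)(s - 2)(s + 4) = 0 at s ∈ {-4, 0, 2, 3}; ∂g/∂t = 12(t - 3)(t + 2)(t + 3) = 0 at t ∈ {-3, -2, 3}.
The Hessian is diagonal: diag(g_ss, g_tt). Second derivatives: g_ss(-4)=20160, g_ss(0)=-2880, g_ss(2)=1440, g_ss(3)=-2520; g_tt(-3)=72, g_tt(-2)=-60, g_tt(3)=360.
Local minima occur where both diagonal entries positive: (-4, -3), (-4, 3), (2, -3), (2, 3). Count: 4.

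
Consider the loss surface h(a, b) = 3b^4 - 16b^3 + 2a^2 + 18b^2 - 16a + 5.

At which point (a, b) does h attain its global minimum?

(4, 3)

h(a,b) separates as P(a) + Q(b) + 5, so its minimum is min P + min Q + 5.
P'(a) = 4a - 16 vanishes at a ∈ {4}; Q'(b) = 12b(b - 3)(b - 1) vanishes at b ∈ {0, 1, 3}.
Local minima of P (where P''>0): P(4)=-32. Local minima of Q: Q(0)=0, Q(3)=-27.
So the global minimum of h is P(4) + Q(3) + 5 = -32 − 27 + 5 = -54, attained at (4, 3).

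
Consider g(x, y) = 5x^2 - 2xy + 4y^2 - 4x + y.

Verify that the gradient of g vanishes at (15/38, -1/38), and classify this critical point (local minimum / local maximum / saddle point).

∇g = (10x - 2y - 4, -2x + 8y + 1); substituting (15/38, -1/38) gives ∇g = (0, 0), so (15/38, -1/38) is indeed a critical point.
The Hessian of g is constant: H = [[10, -2], [-2, 8]].
det(H) = 10·8 − (-2)² = 76.
det(H) > 0 and tr(H) = 18 > 0, so H is positive definite and the point is a local minimum.

local minimum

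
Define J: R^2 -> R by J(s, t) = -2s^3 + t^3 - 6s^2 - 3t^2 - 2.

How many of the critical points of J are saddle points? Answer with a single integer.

J separates as a function of s plus a function of t, so ∇J=0 decouples.
∂J/∂s = -6s(s + 2) = 0 at s ∈ {-2, 0}; ∂J/∂t = 3t(t - 2) = 0 at t ∈ {0, 2}.
The Hessian is diagonal: diag(J_ss, J_tt). Second derivatives: J_ss(-2)=12, J_ss(0)=-12; J_tt(0)=-6, J_tt(2)=6.
Saddle points occur where the two diagonal entries have opposite signs: (-2, 0), (0, 2). Count: 2.

2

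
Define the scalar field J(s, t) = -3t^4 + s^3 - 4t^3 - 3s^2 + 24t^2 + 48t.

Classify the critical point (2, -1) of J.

local minimum

The mixed partial ∂²J/∂s∂t is 0, so the Hessian at any point is diag(J_ss, J_tt) = diag(6(s - 1), 12(-3t^2 - 2t + 4)).
At (2, -1): H = diag(6, 36).
Both eigenvalues are positive, so H is positive definite: a local minimum.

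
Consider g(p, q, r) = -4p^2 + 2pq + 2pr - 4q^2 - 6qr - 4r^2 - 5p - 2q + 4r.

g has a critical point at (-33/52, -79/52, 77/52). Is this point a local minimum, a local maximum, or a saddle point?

The Hessian is constant: H = [[-8, 2, 2], [2, -8, -6], [2, -6, -8]].
Leading principal minors: Δ₁ = -8, Δ₂ = 60, Δ₃ = -208.
The minors alternate sign starting negative (−, +, −), so H is negative definite: a local maximum.

local maximum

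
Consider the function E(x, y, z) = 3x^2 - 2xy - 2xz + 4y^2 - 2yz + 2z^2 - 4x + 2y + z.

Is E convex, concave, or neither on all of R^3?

convex

E is quadratic, so its Hessian is the constant matrix H = [[6, -2, -2], [-2, 8, -2], [-2, -2, 4]].
Leading principal minors: 6, 44, 104.
All positive ⇒ H ≻ 0 ⇒ convex.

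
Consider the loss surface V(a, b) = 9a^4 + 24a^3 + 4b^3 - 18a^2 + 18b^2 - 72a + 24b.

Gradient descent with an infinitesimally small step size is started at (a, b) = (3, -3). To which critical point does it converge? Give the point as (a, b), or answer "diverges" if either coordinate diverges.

diverges

V is separable, so gradient descent decouples: a follows -∂V/∂a, b follows -∂V/∂b.
∂V/∂a = 36(a - 1)(a + 1)(a + 2); at a=3 this is 1440, so a decreases.
∂V/∂b = 12(b + 1)(b + 2); at b=-3 this is 24, so b decreases.
The b-coordinate has no critical point in that direction and runs off to infinity.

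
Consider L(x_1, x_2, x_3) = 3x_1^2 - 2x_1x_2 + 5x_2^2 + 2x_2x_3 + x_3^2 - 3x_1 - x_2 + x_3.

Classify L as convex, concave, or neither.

convex

L is quadratic, so its Hessian is the constant matrix H = [[6, -2, 0], [-2, 10, 2], [0, 2, 2]].
Leading principal minors: 6, 56, 88.
All positive ⇒ H ≻ 0 ⇒ convex.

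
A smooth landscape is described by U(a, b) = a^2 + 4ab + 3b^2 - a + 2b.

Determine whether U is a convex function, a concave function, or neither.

neither

U is quadratic, so its Hessian is the constant matrix H = [[2, 4], [4, 6]].
det(H) = -4, tr(H) = 8.
det(H) < 0, so H is indefinite: neither convex nor concave.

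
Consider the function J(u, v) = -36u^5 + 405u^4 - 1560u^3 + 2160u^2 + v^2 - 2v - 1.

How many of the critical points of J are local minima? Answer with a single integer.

J separates as a function of u plus a function of v, so ∇J=0 decouples.
∂J/∂u = -180u(u - 4)(u - 3)(u - 2) = 0 at u ∈ {0, 2, 3, 4}; ∂J/∂v = 2(v - 1) = 0 at v ∈ {1}.
The Hessian is diagonal: diag(J_uu, J_vv). Second derivatives: J_uu(0)=4320, J_uu(2)=-720, J_uu(3)=540, J_uu(4)=-1440; J_vv(1)=2.
Local minima occur where both diagonal entries positive: (0, 1), (3, 1). Count: 2.

2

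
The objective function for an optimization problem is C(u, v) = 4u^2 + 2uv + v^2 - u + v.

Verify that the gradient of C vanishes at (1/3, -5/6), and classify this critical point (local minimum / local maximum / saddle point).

local minimum

∇C = (8u + 2v - 1, 2u + 2v + 1); substituting (1/3, -5/6) gives ∇C = (0, 0), so (1/3, -5/6) is indeed a critical point.
The Hessian of C is constant: H = [[8, 2], [2, 2]].
det(H) = 8·2 − 2² = 12.
det(H) > 0 and tr(H) = 10 > 0, so H is positive definite and the point is a local minimum.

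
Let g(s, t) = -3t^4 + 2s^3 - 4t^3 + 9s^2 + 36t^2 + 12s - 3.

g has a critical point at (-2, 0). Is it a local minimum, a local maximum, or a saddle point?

The mixed partial ∂²g/∂s∂t is 0, so the Hessian at any point is diag(g_ss, g_tt) = diag(6(2s + 3), 12(-3t^2 - 2t + 6)).
At (-2, 0): H = diag(-6, 72).
The eigenvalues have opposite signs, so H is indefinite: a saddle point.

saddle point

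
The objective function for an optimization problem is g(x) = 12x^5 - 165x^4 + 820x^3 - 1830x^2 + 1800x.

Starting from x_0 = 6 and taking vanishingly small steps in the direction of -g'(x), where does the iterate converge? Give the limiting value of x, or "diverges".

5

g'(x) = 60(x - 5)(x - 3)(x - 2)(x - 1), so g'(6) = 3600.
Gradient descent moves in the -g' direction, i.e. x is decreasing.
The nearest critical point in that direction is x = 5, where g'' = 1440 > 0 (a local minimum). The iterate converges there.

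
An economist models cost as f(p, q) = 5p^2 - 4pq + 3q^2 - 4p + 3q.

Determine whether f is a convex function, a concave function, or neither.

f is quadratic, so its Hessian is the constant matrix H = [[10, -4], [-4, 6]].
det(H) = 44, tr(H) = 16.
det(H) > 0 and tr(H) > 0, so H is positive definite everywhere: convex.

convex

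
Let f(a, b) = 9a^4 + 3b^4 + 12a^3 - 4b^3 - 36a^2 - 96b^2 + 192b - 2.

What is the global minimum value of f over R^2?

f(a,b) separates as P(a) + Q(b) − 2, so its minimum is min P + min Q − 2.
P'(a) = 36a(a - 1)(a + 2) vanishes at a ∈ {-2, 0, 1}; Q'(b) = 12(b - 4)(b - 1)(b + 4) vanishes at b ∈ {-4, 1, 4}.
Local minima of P (where P''>0): P(-2)=-96, P(1)=-15. Local minima of Q: Q(-4)=-1280, Q(4)=-256.
So the global minimum of f is P(-2) + Q(-4) − 2 = -96 − 1280 − 2 = -1378, attained at (-2, -4).

-1378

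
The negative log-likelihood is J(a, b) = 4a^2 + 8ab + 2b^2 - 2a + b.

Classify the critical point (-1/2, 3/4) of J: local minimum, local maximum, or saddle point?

The Hessian of J is constant: H = [[8, 8], [8, 4]].
det(H) = 8·4 − 8² = -32.
Since det(H) < 0, H is indefinite and the critical point is a saddle point.

saddle point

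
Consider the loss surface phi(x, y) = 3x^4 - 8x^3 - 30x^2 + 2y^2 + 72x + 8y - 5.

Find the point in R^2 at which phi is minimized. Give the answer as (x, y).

phi(x,y) separates as P(x) + Q(y) − 5, so its minimum is min P + min Q − 5.
P'(x) = 12(x - 3)(x - 1)(x + 2) vanishes at x ∈ {-2, 1, 3}; Q'(y) = 4y + 8 vanishes at y ∈ {-2}.
Local minima of P (where P''>0): P(-2)=-152, P(3)=-27. Local minima of Q: Q(-2)=-8.
So the global minimum of phi is P(-2) + Q(-2) − 5 = -152 − 8 − 5 = -165, attained at (-2, -2).

(-2, -2)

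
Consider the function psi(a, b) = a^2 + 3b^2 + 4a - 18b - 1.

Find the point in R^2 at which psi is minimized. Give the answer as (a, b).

(-2, 3)

psi(a,b) separates as P(a) + Q(b) − 1, so its minimum is min P + min Q − 1.
P'(a) = 2a + 4 vanishes at a ∈ {-2}; Q'(b) = 6b - 18 vanishes at b ∈ {3}.
Local minima of P (where P''>0): P(-2)=-4. Local minima of Q: Q(3)=-27.
So the global minimum of psi is P(-2) + Q(3) − 1 = -4 − 27 − 1 = -32, attained at (-2, 3).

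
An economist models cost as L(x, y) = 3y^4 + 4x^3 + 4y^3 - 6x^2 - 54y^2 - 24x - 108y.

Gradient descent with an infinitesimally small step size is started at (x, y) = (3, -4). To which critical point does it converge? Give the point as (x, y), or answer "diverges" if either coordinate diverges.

L is separable, so gradient descent decouples: x follows -∂L/∂x, y follows -∂L/∂y.
∂L/∂x = 12(x - 2)(x + 1); at x=3 this is 48, so x decreases.
∂L/∂y = 12(y - 3)(y + 1)(y + 3); at y=-4 this is -252, so y increases.
x converges to its nearest critical value 2 (a local min of the x-part); y converges to -3. The iterate converges to (2, -3).

(2, -3)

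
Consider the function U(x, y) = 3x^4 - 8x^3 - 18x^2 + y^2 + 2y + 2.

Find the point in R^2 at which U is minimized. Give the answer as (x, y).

U(x,y) separates as P(x) + Q(y) + 2, so its minimum is min P + min Q + 2.
P'(x) = 12x(x - 3)(x + 1) vanishes at x ∈ {-1, 0, 3}; Q'(y) = 2y + 2 vanishes at y ∈ {-1}.
Local minima of P (where P''>0): P(-1)=-7, P(3)=-135. Local minima of Q: Q(-1)=-1.
So the global minimum of U is P(3) + Q(-1) + 2 = -135 − 1 + 2 = -134, attained at (3, -1).

(3, -1)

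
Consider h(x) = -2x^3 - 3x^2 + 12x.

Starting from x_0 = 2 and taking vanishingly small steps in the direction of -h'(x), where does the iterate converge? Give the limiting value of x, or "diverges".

h'(x) = -6(x - 1)(x + 2), so h'(2) = -24.
Gradient descent moves in the -h' direction, i.e. x is increasing.
There is no critical point above x=2, and h' keeps the same sign, so the iterate runs off to +∞.

diverges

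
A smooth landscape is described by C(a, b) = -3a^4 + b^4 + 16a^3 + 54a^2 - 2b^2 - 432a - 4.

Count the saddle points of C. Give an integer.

5

C separates as a function of a plus a function of b, so ∇C=0 decouples.
∂C/∂a = -12(a - 4)(a - 3)(a + 3) = 0 at a ∈ {-3, 3, 4}; ∂C/∂b = 4b(b - 1)(b + 1) = 0 at b ∈ {-1, 0, 1}.
The Hessian is diagonal: diag(C_aa, C_bb). Second derivatives: C_aa(-3)=-504, C_aa(3)=72, C_aa(4)=-84; C_bb(-1)=8, C_bb(0)=-4, C_bb(1)=8.
Saddle points occur where the two diagonal entries have opposite signs: (-3, -1), (-3, 1), (3, 0), (4, -1), (4, 1). Count: 5.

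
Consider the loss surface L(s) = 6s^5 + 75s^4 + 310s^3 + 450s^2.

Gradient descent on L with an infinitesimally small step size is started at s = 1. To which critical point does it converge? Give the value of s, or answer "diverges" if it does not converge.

0

L'(s) = 30s(s + 2)(s + 3)(s + 5), so L'(1) = 2160.
Gradient descent moves in the -L' direction, i.e. s is decreasing.
The nearest critical point in that direction is s = 0, where L'' = 900 > 0 (a local minimum). The iterate converges there.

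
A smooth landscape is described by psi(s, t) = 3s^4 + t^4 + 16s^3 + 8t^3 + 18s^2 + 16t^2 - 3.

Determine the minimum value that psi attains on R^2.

-30

psi(s,t) separates as P(s) + Q(t) − 3, so its minimum is min P + min Q − 3.
P'(s) = 12s(s + 1)(s + 3) vanishes at s ∈ {-3, -1, 0}; Q'(t) = 4t(t + 2)(t + 4) vanishes at t ∈ {-4, -2, 0}.
Local minima of P (where P''>0): P(-3)=-27, P(0)=0. Local minima of Q: Q(-4)=0, Q(0)=0.
So the global minimum of psi is P(-3) + Q(-4) − 3 = -27 + 0 − 3 = -30, attained at (-3, -4).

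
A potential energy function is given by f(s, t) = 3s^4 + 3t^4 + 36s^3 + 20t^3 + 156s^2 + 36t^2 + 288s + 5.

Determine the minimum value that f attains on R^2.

-187

f(s,t) separates as P(s) + Q(t) + 5, so its minimum is min P + min Q + 5.
P'(s) = 12(s + 2)(s + 3)(s + 4) vanishes at s ∈ {-4, -3, -2}; Q'(t) = 12t(t + 2)(t + 3) vanishes at t ∈ {-3, -2, 0}.
Local minima of P (where P''>0): P(-4)=-192, P(-2)=-192. Local minima of Q: Q(-3)=27, Q(0)=0.
So the global minimum of f is P(-4) + Q(0) + 5 = -192 + 0 + 5 = -187, attained at (-4, 0).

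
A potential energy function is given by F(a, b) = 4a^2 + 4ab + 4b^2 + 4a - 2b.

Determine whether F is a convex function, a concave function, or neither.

convex

F is quadratic, so its Hessian is the constant matrix H = [[8, 4], [4, 8]].
det(H) = 48, tr(H) = 16.
det(H) > 0 and tr(H) > 0, so H is positive definite everywhere: convex.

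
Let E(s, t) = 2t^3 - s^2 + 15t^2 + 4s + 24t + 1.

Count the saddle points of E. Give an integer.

E separates as a function of s plus a function of t, so ∇E=0 decouples.
∂E/∂s = -2(s - 2) = 0 at s ∈ {2}; ∂E/∂t = 6(t + 1)(t + 4) = 0 at t ∈ {-4, -1}.
The Hessian is diagonal: diag(E_ss, E_tt). Second derivatives: E_ss(2)=-2; E_tt(-4)=-18, E_tt(-1)=18.
Saddle points occur where the two diagonal entries have opposite signs: (2, -1). Count: 1.

1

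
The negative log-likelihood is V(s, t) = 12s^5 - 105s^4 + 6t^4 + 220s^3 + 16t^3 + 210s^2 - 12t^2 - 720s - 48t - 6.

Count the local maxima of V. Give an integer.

V separates as a function of s plus a function of t, so ∇V=0 decouples.
∂V/∂s = 60(s - 4)(s - 3)(s - 1)(s + 1) = 0 at s ∈ {-1, 1, 3, 4}; ∂V/∂t = 24(t - 1)(t + 1)(t + 2) = 0 at t ∈ {-2, -1, 1}.
The Hessian is diagonal: diag(V_ss, V_tt). Second derivatives: V_ss(-1)=-2400, V_ss(1)=720, V_ss(3)=-480, V_ss(4)=900; V_tt(-2)=72, V_tt(-1)=-48, V_tt(1)=144.
Local maxima occur where both diagonal entries negative: (-1, -1), (3, -1). Count: 2.

2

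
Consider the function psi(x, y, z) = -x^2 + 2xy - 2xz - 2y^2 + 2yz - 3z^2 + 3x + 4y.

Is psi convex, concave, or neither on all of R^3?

concave

psi is quadratic, so its Hessian is the constant matrix H = [[-2, 2, -2], [2, -4, 2], [-2, 2, -6]].
Leading principal minors: -2, 4, -16.
Signs alternate −, +, − ⇒ H ≺ 0 ⇒ concave.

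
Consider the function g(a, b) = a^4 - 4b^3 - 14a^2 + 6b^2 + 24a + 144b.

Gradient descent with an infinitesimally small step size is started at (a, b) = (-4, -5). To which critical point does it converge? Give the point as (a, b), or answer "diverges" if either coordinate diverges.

(-3, -3)

g is separable, so gradient descent decouples: a follows -∂g/∂a, b follows -∂g/∂b.
∂g/∂a = 4(a - 2)(a - 1)(a + 3); at a=-4 this is -120, so a increases.
∂g/∂b = -12(b - 4)(b + 3); at b=-5 this is -216, so b increases.
a converges to its nearest critical value -3 (a local min of the a-part); b converges to -3. The iterate converges to (-3, -3).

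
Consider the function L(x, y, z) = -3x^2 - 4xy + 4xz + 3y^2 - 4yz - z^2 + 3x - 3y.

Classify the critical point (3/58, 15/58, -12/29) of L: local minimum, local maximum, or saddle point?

The Hessian is constant: H = [[-6, -4, 4], [-4, 6, -4], [4, -4, -2]].
Leading principal minors: Δ₁ = -6, Δ₂ = -52, Δ₃ = 232.
The minors fit neither the all-positive nor the alternating-sign pattern, so H is indefinite: a saddle point.

saddle point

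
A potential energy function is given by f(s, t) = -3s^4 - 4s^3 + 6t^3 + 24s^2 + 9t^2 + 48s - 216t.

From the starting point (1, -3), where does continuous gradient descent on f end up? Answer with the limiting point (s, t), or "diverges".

(-1, 3)

f is separable, so gradient descent decouples: s follows -∂f/∂s, t follows -∂f/∂t.
∂f/∂s = -12(s - 2)(s + 1)(s + 2); at s=1 this is 72, so s decreases.
∂f/∂t = 18(t - 3)(t + 4); at t=-3 this is -108, so t increases.
s converges to its nearest critical value -1 (a local min of the s-part); t converges to 3. The iterate converges to (-1, 3).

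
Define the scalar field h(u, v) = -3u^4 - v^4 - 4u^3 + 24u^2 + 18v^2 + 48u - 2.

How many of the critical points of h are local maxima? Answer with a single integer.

h separates as a function of u plus a function of v, so ∇h=0 decouples.
∂h/∂u = -12(u - 2)(u + 1)(u + 2) = 0 at u ∈ {-2, -1, 2}; ∂h/∂v = -4v(v - 3)(v + 3) = 0 at v ∈ {-3, 0, 3}.
The Hessian is diagonal: diag(h_uu, h_vv). Second derivatives: h_uu(-2)=-48, h_uu(-1)=36, h_uu(2)=-144; h_vv(-3)=-72, h_vv(0)=36, h_vv(3)=-72.
Local maxima occur where both diagonal entries negative: (-2, -3), (-2, 3), (2, -3), (2, 3). Count: 4.

4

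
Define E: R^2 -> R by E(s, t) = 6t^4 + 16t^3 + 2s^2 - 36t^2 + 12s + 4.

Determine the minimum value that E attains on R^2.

E(s,t) separates as P(s) + Q(t) + 4, so its minimum is min P + min Q + 4.
P'(s) = 4s + 12 vanishes at s ∈ {-3}; Q'(t) = 24t(t - 1)(t + 3) vanishes at t ∈ {-3, 0, 1}.
Local minima of P (where P''>0): P(-3)=-18. Local minima of Q: Q(-3)=-270, Q(1)=-14.
So the global minimum of E is P(-3) + Q(-3) + 4 = -18 − 270 + 4 = -284, attained at (-3, -3).

-284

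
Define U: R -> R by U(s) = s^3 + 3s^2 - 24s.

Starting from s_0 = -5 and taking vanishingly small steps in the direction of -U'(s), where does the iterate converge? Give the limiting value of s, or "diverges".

U'(s) = 3(s - 2)(s + 4), so U'(-5) = 21.
Gradient descent moves in the -U' direction, i.e. s is decreasing.
There is no critical point below s=-5, and U' keeps the same sign, so the iterate runs off to −∞.

diverges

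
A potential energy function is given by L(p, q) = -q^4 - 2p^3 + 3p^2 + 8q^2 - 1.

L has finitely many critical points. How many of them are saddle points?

L separates as a function of p plus a function of q, so ∇L=0 decouples.
∂L/∂p = -6p(p - 1) = 0 at p ∈ {0, 1}; ∂L/∂q = -4q(q - 2)(q + 2) = 0 at q ∈ {-2, 0, 2}.
The Hessian is diagonal: diag(L_pp, L_qq). Second derivatives: L_pp(0)=6, L_pp(1)=-6; L_qq(-2)=-32, L_qq(0)=16, L_qq(2)=-32.
Saddle points occur where the two diagonal entries have opposite signs: (0, -2), (0, 2), (1, 0). Count: 3.

3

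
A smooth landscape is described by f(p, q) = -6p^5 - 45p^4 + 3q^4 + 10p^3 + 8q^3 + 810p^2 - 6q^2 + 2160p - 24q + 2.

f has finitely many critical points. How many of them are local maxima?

2

f separates as a function of p plus a function of q, so ∇f=0 decouples.
∂f/∂p = -30(p - 3)(p + 2)(p + 3)(p + 4) = 0 at p ∈ {-4, -3, -2, 3}; ∂f/∂q = 12(q - 1)(q + 1)(q + 2) = 0 at q ∈ {-2, -1, 1}.
The Hessian is diagonal: diag(f_pp, f_qq). Second derivatives: f_pp(-4)=420, f_pp(-3)=-180, f_pp(-2)=300, f_pp(3)=-6300; f_qq(-2)=36, f_qq(-1)=-24, f_qq(1)=72.
Local maxima occur where both diagonal entries negative: (-3, -1), (3, -1). Count: 2.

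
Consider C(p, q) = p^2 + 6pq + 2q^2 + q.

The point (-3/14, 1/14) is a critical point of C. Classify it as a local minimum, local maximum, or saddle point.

The Hessian of C is constant: H = [[2, 6], [6, 4]].
det(H) = 2·4 − 6² = -28.
Since det(H) < 0, H is indefinite and the critical point is a saddle point.

saddle point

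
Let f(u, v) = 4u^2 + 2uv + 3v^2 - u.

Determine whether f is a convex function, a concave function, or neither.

f is quadratic, so its Hessian is the constant matrix H = [[8, 2], [2, 6]].
det(H) = 44, tr(H) = 14.
det(H) > 0 and tr(H) > 0, so H is positive definite everywhere: convex.

convex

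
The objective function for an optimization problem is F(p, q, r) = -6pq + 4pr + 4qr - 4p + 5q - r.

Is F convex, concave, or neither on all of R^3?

F is quadratic, so its Hessian is the constant matrix H = [[0, -6, 4], [-6, 0, 4], [4, 4, 0]].
Leading principal minors: 0, -36, -192.
Neither pattern holds ⇒ H is indefinite ⇒ neither convex nor concave.

neither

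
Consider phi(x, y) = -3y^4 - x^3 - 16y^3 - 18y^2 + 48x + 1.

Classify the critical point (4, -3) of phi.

The mixed partial ∂²phi/∂x∂y is 0, so the Hessian at any point is diag(phi_xx, phi_yy) = diag(-6x, -12(3y^2 + 8y + 3)).
At (4, -3): H = diag(-24, -72).
Both eigenvalues are negative, so H is negative definite: a local maximum.

local maximum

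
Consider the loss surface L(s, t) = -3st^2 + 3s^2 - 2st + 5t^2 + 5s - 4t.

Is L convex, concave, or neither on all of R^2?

The term -3st^2 is cubic, so the Hessian is not constant.
∂²L/∂t² = -6s + 10, which takes both signs as s varies (negative for sufficiently large s). A diagonal entry of the Hessian changing sign means the Hessian is neither positive- nor negative-semidefinite on all of R^2.

neither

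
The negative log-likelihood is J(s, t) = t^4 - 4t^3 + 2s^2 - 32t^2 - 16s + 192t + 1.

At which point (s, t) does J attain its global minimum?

(4, -4)

J(s,t) separates as P(s) + Q(t) + 1, so its minimum is min P + min Q + 1.
P'(s) = 4s - 16 vanishes at s ∈ {4}; Q'(t) = 4(t - 4)(t - 3)(t + 4) vanishes at t ∈ {-4, 3, 4}.
Local minima of P (where P''>0): P(4)=-32. Local minima of Q: Q(-4)=-768, Q(4)=256.
So the global minimum of J is P(4) + Q(-4) + 1 = -32 − 768 + 1 = -799, attained at (4, -4).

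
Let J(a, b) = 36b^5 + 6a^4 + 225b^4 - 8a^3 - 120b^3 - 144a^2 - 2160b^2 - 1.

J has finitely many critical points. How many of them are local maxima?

2

J separates as a function of a plus a function of b, so ∇J=0 decouples.
∂J/∂a = 24a(a - 4)(a + 3) = 0 at a ∈ {-3, 0, 4}; ∂J/∂b = 180b(b - 2)(b + 3)(b + 4) = 0 at b ∈ {-4, -3, 0, 2}.
The Hessian is diagonal: diag(J_aa, J_bb). Second derivatives: J_aa(-3)=504, J_aa(0)=-288, J_aa(4)=672; J_bb(-4)=-4320, J_bb(-3)=2700, J_bb(0)=-4320, J_bb(2)=10800.
Local maxima occur where both diagonal entries negative: (0, -4), (0, 0). Count: 2.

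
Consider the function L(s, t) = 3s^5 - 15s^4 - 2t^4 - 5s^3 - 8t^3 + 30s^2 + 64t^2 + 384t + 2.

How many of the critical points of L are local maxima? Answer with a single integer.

4

L separates as a function of s plus a function of t, so ∇L=0 decouples.
∂L/∂s = 15s(s - 4)(s - 1)(s + 1) = 0 at s ∈ {-1, 0, 1, 4}; ∂L/∂t = -8(t - 4)(t + 3)(t + 4) = 0 at t ∈ {-4, -3, 4}.
The Hessian is diagonal: diag(L_ss, L_tt). Second derivatives: L_ss(-1)=-150, L_ss(0)=60, L_ss(1)=-90, L_ss(4)=900; L_tt(-4)=-64, L_tt(-3)=56, L_tt(4)=-448.
Local maxima occur where both diagonal entries negative: (-1, -4), (-1, 4), (1, -4), (1, 4). Count: 4.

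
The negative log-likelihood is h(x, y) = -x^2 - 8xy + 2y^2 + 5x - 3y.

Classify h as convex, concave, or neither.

neither

h is quadratic, so its Hessian is the constant matrix H = [[-2, -8], [-8, 4]].
det(H) = -72, tr(H) = 2.
det(H) < 0, so H is indefinite: neither convex nor concave.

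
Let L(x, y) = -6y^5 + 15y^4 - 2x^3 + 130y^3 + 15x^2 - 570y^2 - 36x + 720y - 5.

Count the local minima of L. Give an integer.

2

L separates as a function of x plus a function of y, so ∇L=0 decouples.
∂L/∂x = -6(x - 3)(x - 2) = 0 at x ∈ {2, 3}; ∂L/∂y = -30(y - 3)(y - 2)(y - 1)(y + 4) = 0 at y ∈ {-4, 1, 2, 3}.
The Hessian is diagonal: diag(L_xx, L_yy). Second derivatives: L_xx(2)=6, L_xx(3)=-6; L_yy(-4)=6300, L_yy(1)=-300, L_yy(2)=180, L_yy(3)=-420.
Local minima occur where both diagonal entries positive: (2, -4), (2, 2). Count: 2.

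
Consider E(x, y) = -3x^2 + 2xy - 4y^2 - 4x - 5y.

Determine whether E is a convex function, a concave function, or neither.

concave

E is quadratic, so its Hessian is the constant matrix H = [[-6, 2], [2, -8]].
det(H) = 44, tr(H) = -14.
det(H) > 0 and tr(H) < 0, so H is negative definite everywhere: concave.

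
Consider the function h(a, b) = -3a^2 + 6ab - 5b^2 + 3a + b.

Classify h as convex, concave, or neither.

h is quadratic, so its Hessian is the constant matrix H = [[-6, 6], [6, -10]].
det(H) = 24, tr(H) = -16.
det(H) > 0 and tr(H) < 0, so H is negative definite everywhere: concave.

concave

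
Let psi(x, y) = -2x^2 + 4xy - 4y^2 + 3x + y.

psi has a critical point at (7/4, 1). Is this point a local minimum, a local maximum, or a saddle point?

The Hessian of psi is constant: H = [[-4, 4], [4, -8]].
det(H) = (-4)·(-8) − 4² = 16.
det(H) > 0 and tr(H) = -12 < 0, so H is negative definite and the point is a local maximum.

local maximum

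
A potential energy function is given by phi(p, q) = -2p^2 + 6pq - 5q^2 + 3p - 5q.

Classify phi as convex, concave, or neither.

concave

phi is quadratic, so its Hessian is the constant matrix H = [[-4, 6], [6, -10]].
det(H) = 4, tr(H) = -14.
det(H) > 0 and tr(H) < 0, so H is negative definite everywhere: concave.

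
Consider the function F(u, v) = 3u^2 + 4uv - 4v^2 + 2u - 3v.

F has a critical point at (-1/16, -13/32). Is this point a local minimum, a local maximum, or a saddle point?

The Hessian of F is constant: H = [[6, 4], [4, -8]].
det(H) = 6·(-8) − 4² = -64.
Since det(H) < 0, H is indefinite and the critical point is a saddle point.

saddle point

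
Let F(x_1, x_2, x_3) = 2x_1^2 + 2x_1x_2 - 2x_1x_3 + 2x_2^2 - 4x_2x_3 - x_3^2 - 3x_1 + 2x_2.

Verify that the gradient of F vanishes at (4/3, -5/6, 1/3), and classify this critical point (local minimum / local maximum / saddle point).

∇F = (4x_1 + 2x_2 - 2x_3 - 3, 2x_1 + 4x_2 - 4x_3 + 2, -2x_1 - 4x_2 - 2x_3); substituting (4/3, -5/6, 1/3) gives ∇F = (0, 0, 0), so (4/3, -5/6, 1/3) is indeed a critical point.
The Hessian is constant: H = [[4, 2, -2], [2, 4, -4], [-2, -4, -2]].
Leading principal minors: Δ₁ = 4, Δ₂ = 12, Δ₃ = -72.
The minors fit neither the all-positive nor the alternating-sign pattern, so H is indefinite: a saddle point.

saddle point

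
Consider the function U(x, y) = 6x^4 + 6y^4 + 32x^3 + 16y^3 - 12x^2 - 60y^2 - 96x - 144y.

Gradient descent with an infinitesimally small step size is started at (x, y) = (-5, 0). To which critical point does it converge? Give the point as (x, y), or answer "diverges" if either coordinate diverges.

U is separable, so gradient descent decouples: x follows -∂U/∂x, y follows -∂U/∂y.
∂U/∂x = 24(x - 1)(x + 1)(x + 4); at x=-5 this is -576, so x increases.
∂U/∂y = 24(y - 2)(y + 1)(y + 3); at y=0 this is -144, so y increases.
x converges to its nearest critical value -4 (a local min of the x-part); y converges to 2. The iterate converges to (-4, 2).

(-4, 2)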